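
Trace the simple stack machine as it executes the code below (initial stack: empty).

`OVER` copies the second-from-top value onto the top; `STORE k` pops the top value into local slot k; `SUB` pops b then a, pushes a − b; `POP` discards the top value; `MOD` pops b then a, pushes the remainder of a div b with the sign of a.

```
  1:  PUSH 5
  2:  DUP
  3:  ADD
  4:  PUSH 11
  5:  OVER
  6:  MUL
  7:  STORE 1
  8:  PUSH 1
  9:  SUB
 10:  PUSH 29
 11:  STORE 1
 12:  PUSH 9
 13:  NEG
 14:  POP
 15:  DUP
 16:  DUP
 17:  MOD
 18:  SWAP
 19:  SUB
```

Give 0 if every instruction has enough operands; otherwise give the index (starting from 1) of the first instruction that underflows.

PUSH 5  → 5
DUP     → 5 5
ADD     → 10
PUSH 11 → 10 11
OVER    → 10 11 10
MUL     → 10 110
STORE 1 → 10
PUSH 1  → 10 1
SUB     → 9
PUSH 29 → 9 29
STORE 1 → 9
PUSH 9  → 9 9
NEG     → 9 -9
POP     → 9
DUP     → 9 9
DUP     → 9 9 9
MOD     → 9 0
SWAP    → 0 9
SUB     → -9

0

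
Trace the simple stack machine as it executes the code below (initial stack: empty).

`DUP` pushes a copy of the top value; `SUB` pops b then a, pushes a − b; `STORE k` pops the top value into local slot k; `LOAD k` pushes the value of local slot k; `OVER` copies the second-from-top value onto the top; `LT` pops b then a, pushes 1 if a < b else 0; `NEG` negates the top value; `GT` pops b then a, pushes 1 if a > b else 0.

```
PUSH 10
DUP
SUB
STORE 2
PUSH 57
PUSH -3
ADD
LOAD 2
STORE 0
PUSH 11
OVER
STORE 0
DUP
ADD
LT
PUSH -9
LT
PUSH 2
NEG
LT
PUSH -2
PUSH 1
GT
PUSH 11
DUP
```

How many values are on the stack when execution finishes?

4

PUSH 10  [10]
DUP      [10, 10]
SUB      [0]
STORE 2  []
PUSH 57  [57]
PUSH -3  [57, -3]
ADD      [54]
LOAD 2   [54, 0]
STORE 0  [54]
PUSH 11  [54, 11]
OVER     [54, 11, 54]
STORE 0  [54, 11]
DUP      [54, 11, 11]
ADD      [54, 22]
LT       [0]
PUSH -9  [0, -9]
LT       [0]
PUSH 2   [0, 2]
NEG      [0, -2]
LT       [0]
PUSH -2  [0, -2]
PUSH 1   [0, -2, 1]
GT       [0, 0]
PUSH 11  [0, 0, 11]
DUP      [0, 0, 11, 11]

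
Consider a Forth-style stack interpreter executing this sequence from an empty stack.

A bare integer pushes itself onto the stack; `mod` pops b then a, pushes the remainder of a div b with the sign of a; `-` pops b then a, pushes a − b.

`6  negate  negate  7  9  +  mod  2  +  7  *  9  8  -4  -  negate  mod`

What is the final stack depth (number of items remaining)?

6       [6]
negate  [-6]
negate  [6]
7       [6, 7]
9       [6, 7, 9]
+       [6, 16]
mod     [6]
2       [6, 2]
+       [8]
7       [8, 7]
*       [56]
9       [56, 9]
8       [56, 9, 8]
-4      [56, 9, 8, -4]
-       [56, 9, 12]
negate  [56, 9, -12]
mod     [56, 9]

2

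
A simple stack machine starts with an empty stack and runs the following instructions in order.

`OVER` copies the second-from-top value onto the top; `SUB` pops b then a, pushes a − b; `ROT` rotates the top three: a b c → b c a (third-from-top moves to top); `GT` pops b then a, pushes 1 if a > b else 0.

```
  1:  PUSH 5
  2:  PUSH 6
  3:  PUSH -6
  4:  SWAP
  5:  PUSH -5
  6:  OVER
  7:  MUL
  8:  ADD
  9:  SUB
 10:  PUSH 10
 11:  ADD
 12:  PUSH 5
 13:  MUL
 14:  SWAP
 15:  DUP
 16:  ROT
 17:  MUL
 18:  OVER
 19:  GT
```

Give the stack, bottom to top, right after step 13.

[5, 140]

PUSH 5   [5]
PUSH 6   [5, 6]
PUSH -6  [5, 6, -6]
SWAP     [5, -6, 6]
PUSH -5  [5, -6, 6, -5]
OVER     [5, -6, 6, -5, 6]
MUL      [5, -6, 6, -30]
ADD      [5, -6, -24]
SUB      [5, 18]
PUSH 10  [5, 18, 10]
ADD      [5, 28]
PUSH 5   [5, 28, 5]
MUL      [5, 140]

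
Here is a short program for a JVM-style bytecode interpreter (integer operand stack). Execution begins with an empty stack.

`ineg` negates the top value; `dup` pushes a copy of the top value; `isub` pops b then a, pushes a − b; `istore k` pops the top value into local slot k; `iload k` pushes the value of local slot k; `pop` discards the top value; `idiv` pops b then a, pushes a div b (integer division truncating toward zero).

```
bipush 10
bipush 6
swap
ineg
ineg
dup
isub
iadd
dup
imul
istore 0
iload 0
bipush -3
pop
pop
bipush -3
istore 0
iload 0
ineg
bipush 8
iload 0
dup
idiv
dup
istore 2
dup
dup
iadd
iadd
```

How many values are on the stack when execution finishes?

bipush 10  10
bipush 6   10 6
swap       6 10
ineg       6 -10
ineg       6 10
dup        6 10 10
isub       6 0
iadd       6
dup        6 6
imul       36
istore 0   (empty)
iload 0    36
bipush -3  36 -3
pop        36
pop        (empty)
bipush -3  -3
istore 0   (empty)
iload 0    -3
ineg       3
bipush 8   3 8
iload 0    3 8 -3
dup        3 8 -3 -3
idiv       3 8 1
dup        3 8 1 1
istore 2   3 8 1
dup        3 8 1 1
dup        3 8 1 1 1
iadd       3 8 1 2
iadd       3 8 3

3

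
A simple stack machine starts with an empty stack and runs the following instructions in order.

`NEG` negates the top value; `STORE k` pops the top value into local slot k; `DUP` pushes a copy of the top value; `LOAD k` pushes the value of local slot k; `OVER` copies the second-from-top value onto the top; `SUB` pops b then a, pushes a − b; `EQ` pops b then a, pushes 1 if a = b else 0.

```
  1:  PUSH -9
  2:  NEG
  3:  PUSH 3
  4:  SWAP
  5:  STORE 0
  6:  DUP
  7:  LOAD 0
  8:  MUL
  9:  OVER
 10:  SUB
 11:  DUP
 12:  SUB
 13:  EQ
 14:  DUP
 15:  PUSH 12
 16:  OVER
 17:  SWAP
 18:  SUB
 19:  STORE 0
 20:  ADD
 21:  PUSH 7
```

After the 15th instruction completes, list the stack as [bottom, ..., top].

[0, 0, 12]

PUSH -9 → -9
NEG     → 9
PUSH 3  → 9 3
SWAP    → 3 9
STORE 0 → 3
DUP     → 3 3
LOAD 0  → 3 3 9
MUL     → 3 27
OVER    → 3 27 3
SUB     → 3 24
DUP     → 3 24 24
SUB     → 3 0
EQ      → 0
DUP     → 0 0
PUSH 12 → 0 0 12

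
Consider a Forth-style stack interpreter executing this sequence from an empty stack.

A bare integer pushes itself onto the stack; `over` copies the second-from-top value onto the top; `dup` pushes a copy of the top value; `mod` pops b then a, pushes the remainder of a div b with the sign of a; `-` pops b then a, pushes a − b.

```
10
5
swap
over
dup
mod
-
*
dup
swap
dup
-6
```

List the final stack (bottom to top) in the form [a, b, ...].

[50, 50, 50, -6]

10    [10]
5     [10, 5]
swap  [5, 10]
over  [5, 10, 5]
dup   [5, 10, 5, 5]
mod   [5, 10, 0]
-     [5, 10]
*     [50]
dup   [50, 50]
swap  [50, 50]
dup   [50, 50, 50]
-6    [50, 50, 50, -6]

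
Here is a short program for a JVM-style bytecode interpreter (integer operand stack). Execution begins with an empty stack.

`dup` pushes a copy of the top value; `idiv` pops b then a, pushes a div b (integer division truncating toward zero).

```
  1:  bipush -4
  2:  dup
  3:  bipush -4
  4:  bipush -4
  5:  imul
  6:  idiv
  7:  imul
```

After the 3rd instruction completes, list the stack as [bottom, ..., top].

bipush -4 → -4
dup       → -4 -4
bipush -4 → -4 -4 -4

[-4, -4, -4]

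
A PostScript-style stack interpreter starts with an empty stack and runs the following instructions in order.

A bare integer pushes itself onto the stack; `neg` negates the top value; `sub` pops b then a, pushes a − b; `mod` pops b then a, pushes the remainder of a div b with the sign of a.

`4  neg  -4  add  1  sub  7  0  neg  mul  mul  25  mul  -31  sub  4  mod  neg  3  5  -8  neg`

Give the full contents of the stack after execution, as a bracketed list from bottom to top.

4   -> 4
neg -> -4
-4  -> -4 -4
add -> -8
1   -> -8 1
sub -> -9
7   -> -9 7
0   -> -9 7 0
neg -> -9 7 0
mul -> -9 0
mul -> 0
25  -> 0 25
mul -> 0
-31 -> 0 -31
sub -> 31
4   -> 31 4
mod -> 3
neg -> -3
3   -> -3 3
5   -> -3 3 5
-8  -> -3 3 5 -8
neg -> -3 3 5 8

[-3, 3, 5, 8]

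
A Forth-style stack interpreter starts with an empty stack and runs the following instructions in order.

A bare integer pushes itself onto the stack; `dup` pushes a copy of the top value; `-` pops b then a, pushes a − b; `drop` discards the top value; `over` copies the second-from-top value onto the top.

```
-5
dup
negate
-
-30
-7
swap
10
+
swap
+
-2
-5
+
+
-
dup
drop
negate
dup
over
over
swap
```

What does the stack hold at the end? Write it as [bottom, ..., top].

-5     → [-5]
dup    → [-5, -5]
negate → [-5, 5]
-      → [-10]
-30    → [-10, -30]
-7     → [-10, -30, -7]
swap   → [-10, -7, -30]
10     → [-10, -7, -30, 10]
+      → [-10, -7, -20]
swap   → [-10, -20, -7]
+      → [-10, -27]
-2     → [-10, -27, -2]
-5     → [-10, -27, -2, -5]
+      → [-10, -27, -7]
+      → [-10, -34]
-      → [24]
dup    → [24, 24]
drop   → [24]
negate → [-24]
dup    → [-24, -24]
over   → [-24, -24, -24]
over   → [-24, -24, -24, -24]
swap   → [-24, -24, -24, -24]

[-24, -24, -24, -24]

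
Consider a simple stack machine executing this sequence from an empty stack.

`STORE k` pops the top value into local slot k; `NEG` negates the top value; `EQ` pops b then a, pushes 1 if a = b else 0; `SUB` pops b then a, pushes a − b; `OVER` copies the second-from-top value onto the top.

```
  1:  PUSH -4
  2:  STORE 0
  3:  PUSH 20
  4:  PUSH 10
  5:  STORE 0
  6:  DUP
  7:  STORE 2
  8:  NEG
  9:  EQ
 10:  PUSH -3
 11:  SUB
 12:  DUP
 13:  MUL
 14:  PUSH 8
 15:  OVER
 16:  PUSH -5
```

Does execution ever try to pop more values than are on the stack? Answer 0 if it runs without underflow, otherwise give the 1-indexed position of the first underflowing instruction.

9

PUSH -4 : [-4]
STORE 0 : []
PUSH 20 : [20]
PUSH 10 : [20, 10]
STORE 0 : [20]
DUP     : [20, 20]
STORE 2 : [20]
NEG     : [-20]
EQ  — needs 2 operands, stack has 1 → underflow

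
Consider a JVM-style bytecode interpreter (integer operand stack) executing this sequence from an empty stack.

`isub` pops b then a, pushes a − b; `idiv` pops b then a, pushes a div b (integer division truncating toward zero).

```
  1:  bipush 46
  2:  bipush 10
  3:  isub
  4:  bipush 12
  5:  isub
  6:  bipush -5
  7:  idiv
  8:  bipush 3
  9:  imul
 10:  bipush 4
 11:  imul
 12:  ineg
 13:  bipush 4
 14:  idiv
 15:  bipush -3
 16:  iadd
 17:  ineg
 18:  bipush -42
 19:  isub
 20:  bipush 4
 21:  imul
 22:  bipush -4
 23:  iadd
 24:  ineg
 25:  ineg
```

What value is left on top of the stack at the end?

bipush 46  → [46]
bipush 10  → [46, 10]
isub       → [36]
bipush 12  → [36, 12]
isub       → [24]
bipush -5  → [24, -5]
idiv       → [-4]
bipush 3   → [-4, 3]
imul       → [-12]
bipush 4   → [-12, 4]
imul       → [-48]
ineg       → [48]
bipush 4   → [48, 4]
idiv       → [12]
bipush -3  → [12, -3]
iadd       → [9]
ineg       → [-9]
bipush -42 → [-9, -42]
isub       → [33]
bipush 4   → [33, 4]
imul       → [132]
bipush -4  → [132, -4]
iadd       → [128]
ineg       → [-128]
ineg       → [128]

128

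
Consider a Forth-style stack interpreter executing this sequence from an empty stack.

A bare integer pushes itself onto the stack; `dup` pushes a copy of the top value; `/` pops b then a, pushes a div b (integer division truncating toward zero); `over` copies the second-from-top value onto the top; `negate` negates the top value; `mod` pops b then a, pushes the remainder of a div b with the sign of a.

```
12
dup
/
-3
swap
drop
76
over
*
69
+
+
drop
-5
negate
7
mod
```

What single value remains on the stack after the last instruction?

5

12     -> [12]
dup    -> [12, 12]
/      -> [1]
-3     -> [1, -3]
swap   -> [-3, 1]
drop   -> [-3]
76     -> [-3, 76]
over   -> [-3, 76, -3]
*      -> [-3, -228]
69     -> [-3, -228, 69]
+      -> [-3, -159]
+      -> [-162]
drop   -> []
-5     -> [-5]
negate -> [5]
7      -> [5, 7]
mod    -> [5]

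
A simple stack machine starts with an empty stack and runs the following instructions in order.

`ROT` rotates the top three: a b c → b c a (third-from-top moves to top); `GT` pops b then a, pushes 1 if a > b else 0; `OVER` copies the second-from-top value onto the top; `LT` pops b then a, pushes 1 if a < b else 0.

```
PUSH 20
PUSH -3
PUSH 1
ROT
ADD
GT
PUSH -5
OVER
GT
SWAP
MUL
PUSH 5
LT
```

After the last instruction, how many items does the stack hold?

PUSH 20  [20]
PUSH -3  [20, -3]
PUSH 1   [20, -3, 1]
ROT      [-3, 1, 20]
ADD      [-3, 21]
GT       [0]
PUSH -5  [0, -5]
OVER     [0, -5, 0]
GT       [0, 0]
SWAP     [0, 0]
MUL      [0]
PUSH 5   [0, 5]
LT       [1]

1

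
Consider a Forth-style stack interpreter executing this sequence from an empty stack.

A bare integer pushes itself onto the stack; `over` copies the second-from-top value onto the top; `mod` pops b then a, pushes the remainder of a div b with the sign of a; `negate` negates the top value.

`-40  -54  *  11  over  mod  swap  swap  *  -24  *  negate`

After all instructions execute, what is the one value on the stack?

570240

-40     [-40]
-54     [-40, -54]
*       [2160]
11      [2160, 11]
over    [2160, 11, 2160]
mod     [2160, 11]
swap    [11, 2160]
swap    [2160, 11]
*       [23760]
-24     [23760, -24]
*       [-570240]
negate  [570240]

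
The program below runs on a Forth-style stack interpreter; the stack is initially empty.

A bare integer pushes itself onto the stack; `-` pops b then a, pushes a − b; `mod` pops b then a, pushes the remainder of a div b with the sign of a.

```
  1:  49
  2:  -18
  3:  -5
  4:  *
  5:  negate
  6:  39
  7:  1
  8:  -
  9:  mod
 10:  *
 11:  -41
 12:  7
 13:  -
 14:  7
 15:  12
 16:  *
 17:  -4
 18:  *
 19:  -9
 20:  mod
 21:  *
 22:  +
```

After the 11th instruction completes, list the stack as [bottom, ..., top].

49     : [49]
-18    : [49, -18]
-5     : [49, -18, -5]
*      : [49, 90]
negate : [49, -90]
39     : [49, -90, 39]
1      : [49, -90, 39, 1]
-      : [49, -90, 38]
mod    : [49, -14]
*      : [-686]
-41    : [-686, -41]

[-686, -41]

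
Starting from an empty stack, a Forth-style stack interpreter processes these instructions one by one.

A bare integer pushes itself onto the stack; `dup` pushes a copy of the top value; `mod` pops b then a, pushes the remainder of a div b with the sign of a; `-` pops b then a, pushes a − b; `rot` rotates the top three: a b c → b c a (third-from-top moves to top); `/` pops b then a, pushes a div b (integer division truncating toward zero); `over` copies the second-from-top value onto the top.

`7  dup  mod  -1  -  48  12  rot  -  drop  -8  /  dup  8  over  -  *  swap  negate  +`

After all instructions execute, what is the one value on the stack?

7       [7]
dup     [7, 7]
mod     [0]
-1      [0, -1]
-       [1]
48      [1, 48]
12      [1, 48, 12]
rot     [48, 12, 1]
-       [48, 11]
drop    [48]
-8      [48, -8]
/       [-6]
dup     [-6, -6]
8       [-6, -6, 8]
over    [-6, -6, 8, -6]
-       [-6, -6, 14]
*       [-6, -84]
swap    [-84, -6]
negate  [-84, 6]
+       [-78]

-78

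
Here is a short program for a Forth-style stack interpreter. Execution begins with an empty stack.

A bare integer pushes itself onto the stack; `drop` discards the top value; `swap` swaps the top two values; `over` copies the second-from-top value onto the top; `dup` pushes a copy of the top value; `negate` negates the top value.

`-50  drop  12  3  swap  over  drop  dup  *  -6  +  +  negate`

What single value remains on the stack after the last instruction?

-50     [-50]
drop    []
12      [12]
3       [12, 3]
swap    [3, 12]
over    [3, 12, 3]
drop    [3, 12]
dup     [3, 12, 12]
*       [3, 144]
-6      [3, 144, -6]
+       [3, 138]
+       [141]
negate  [-141]

-141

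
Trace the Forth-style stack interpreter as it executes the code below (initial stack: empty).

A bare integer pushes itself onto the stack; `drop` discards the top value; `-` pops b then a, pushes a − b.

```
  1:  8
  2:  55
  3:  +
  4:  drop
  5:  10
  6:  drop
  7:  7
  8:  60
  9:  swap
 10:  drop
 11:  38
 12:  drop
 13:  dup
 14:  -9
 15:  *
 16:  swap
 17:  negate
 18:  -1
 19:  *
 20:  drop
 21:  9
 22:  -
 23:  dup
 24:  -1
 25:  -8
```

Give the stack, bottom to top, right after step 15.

8    → [8]
55   → [8, 55]
+    → [63]
drop → []
10   → [10]
drop → []
7    → [7]
60   → [7, 60]
swap → [60, 7]
drop → [60]
38   → [60, 38]
drop → [60]
dup  → [60, 60]
-9   → [60, 60, -9]
*    → [60, -540]

[60, -540]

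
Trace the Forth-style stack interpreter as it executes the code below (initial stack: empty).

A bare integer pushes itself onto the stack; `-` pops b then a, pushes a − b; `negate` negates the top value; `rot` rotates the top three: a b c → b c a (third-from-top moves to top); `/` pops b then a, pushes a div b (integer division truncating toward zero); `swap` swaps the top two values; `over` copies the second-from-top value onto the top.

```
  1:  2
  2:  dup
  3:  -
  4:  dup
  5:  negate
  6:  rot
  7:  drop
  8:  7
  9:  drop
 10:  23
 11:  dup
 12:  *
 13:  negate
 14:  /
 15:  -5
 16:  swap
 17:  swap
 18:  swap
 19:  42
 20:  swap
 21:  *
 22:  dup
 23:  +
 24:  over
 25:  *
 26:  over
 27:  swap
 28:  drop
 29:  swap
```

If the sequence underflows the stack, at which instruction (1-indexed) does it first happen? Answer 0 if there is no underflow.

2       2
dup     2 2
-       0
dup     0 0
negate  0 0
rot  — needs 3 operands, stack has 2 → underflow

6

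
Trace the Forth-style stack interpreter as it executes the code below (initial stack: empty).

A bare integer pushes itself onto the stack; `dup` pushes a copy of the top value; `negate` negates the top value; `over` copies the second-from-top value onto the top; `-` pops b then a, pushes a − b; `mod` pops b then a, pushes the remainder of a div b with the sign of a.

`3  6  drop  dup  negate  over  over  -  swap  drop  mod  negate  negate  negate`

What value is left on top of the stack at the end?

-3

3      -> [3]
6      -> [3, 6]
drop   -> [3]
dup    -> [3, 3]
negate -> [3, -3]
over   -> [3, -3, 3]
over   -> [3, -3, 3, -3]
-      -> [3, -3, 6]
swap   -> [3, 6, -3]
drop   -> [3, 6]
mod    -> [3]
negate -> [-3]
negate -> [3]
negate -> [-3]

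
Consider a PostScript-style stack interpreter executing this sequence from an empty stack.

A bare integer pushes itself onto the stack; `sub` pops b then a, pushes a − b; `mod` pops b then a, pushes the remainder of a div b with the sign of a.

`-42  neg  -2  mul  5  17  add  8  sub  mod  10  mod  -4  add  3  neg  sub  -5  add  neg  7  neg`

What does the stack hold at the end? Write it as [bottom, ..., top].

[6, -7]

-42  [-42]
neg  [42]
-2   [42, -2]
mul  [-84]
5    [-84, 5]
17   [-84, 5, 17]
add  [-84, 22]
8    [-84, 22, 8]
sub  [-84, 14]
mod  [0]
10   [0, 10]
mod  [0]
-4   [0, -4]
add  [-4]
3    [-4, 3]
neg  [-4, -3]
sub  [-1]
-5   [-1, -5]
add  [-6]
neg  [6]
7    [6, 7]
neg  [6, -7]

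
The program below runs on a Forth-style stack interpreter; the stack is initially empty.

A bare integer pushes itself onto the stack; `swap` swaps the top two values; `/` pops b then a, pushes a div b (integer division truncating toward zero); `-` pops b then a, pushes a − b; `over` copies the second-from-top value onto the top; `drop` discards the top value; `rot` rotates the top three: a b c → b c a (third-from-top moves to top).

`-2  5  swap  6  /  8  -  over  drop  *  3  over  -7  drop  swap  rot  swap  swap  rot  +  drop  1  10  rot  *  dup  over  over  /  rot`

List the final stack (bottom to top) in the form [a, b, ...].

-2   → [-2]
5    → [-2, 5]
swap → [5, -2]
6    → [5, -2, 6]
/    → [5, 0]
8    → [5, 0, 8]
-    → [5, -8]
over → [5, -8, 5]
drop → [5, -8]
*    → [-40]
3    → [-40, 3]
over → [-40, 3, -40]
-7   → [-40, 3, -40, -7]
drop → [-40, 3, -40]
swap → [-40, -40, 3]
rot  → [-40, 3, -40]
swap → [-40, -40, 3]
swap → [-40, 3, -40]
rot  → [3, -40, -40]
+    → [3, -80]
drop → [3]
1    → [3, 1]
10   → [3, 1, 10]
rot  → [1, 10, 3]
*    → [1, 30]
dup  → [1, 30, 30]
over → [1, 30, 30, 30]
over → [1, 30, 30, 30, 30]
/    → [1, 30, 30, 1]
rot  → [1, 30, 1, 30]

[1, 30, 1, 30]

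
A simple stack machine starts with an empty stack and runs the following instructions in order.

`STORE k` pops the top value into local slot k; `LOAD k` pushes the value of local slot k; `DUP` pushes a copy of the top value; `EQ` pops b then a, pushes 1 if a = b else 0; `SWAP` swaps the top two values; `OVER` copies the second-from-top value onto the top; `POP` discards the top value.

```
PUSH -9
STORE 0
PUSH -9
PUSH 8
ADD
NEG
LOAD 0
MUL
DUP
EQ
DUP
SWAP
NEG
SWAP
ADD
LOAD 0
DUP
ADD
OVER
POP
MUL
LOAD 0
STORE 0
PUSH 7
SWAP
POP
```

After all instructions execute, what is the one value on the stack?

7

PUSH -9 -> -9
STORE 0 -> (empty)
PUSH -9 -> -9
PUSH 8  -> -9 8
ADD     -> -1
NEG     -> 1
LOAD 0  -> 1 -9
MUL     -> -9
DUP     -> -9 -9
EQ      -> 1
DUP     -> 1 1
SWAP    -> 1 1
NEG     -> 1 -1
SWAP    -> -1 1
ADD     -> 0
LOAD 0  -> 0 -9
DUP     -> 0 -9 -9
ADD     -> 0 -18
OVER    -> 0 -18 0
POP     -> 0 -18
MUL     -> 0
LOAD 0  -> 0 -9
STORE 0 -> 0
PUSH 7  -> 0 7
SWAP    -> 7 0
POP     -> 7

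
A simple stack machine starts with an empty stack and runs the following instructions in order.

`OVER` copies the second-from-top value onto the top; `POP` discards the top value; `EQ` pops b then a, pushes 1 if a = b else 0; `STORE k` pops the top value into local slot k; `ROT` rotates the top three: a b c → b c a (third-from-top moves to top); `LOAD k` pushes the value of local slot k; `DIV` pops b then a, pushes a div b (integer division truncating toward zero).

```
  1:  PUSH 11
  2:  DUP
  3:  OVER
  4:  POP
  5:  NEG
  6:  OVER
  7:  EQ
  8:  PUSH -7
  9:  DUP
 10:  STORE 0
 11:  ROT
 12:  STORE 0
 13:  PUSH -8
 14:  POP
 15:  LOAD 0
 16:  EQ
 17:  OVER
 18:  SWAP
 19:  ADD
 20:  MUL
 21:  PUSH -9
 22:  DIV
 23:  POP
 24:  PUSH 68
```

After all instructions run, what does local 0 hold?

11

PUSH 11 → [11]
DUP     → [11, 11]
OVER    → [11, 11, 11]
POP     → [11, 11]
NEG     → [11, -11]
OVER    → [11, -11, 11]
EQ      → [11, 0]
PUSH -7 → [11, 0, -7]
DUP     → [11, 0, -7, -7]
STORE 0 → [11, 0, -7]
ROT     → [0, -7, 11]
STORE 0 → [0, -7]
PUSH -8 → [0, -7, -8]
POP     → [0, -7]
LOAD 0  → [0, -7, 11]
EQ      → [0, 0]
OVER    → [0, 0, 0]
SWAP    → [0, 0, 0]
ADD     → [0, 0]
MUL     → [0]
PUSH -9 → [0, -9]
DIV     → [0]
POP     → []
PUSH 68 → [68]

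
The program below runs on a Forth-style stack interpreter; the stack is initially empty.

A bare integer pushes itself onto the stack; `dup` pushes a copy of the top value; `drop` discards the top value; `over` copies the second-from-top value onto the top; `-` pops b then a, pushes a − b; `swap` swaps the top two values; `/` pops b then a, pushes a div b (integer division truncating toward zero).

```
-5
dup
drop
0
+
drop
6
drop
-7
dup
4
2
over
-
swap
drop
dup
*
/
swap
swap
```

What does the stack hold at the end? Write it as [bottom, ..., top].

[-7, -1]

-5    -5
dup   -5 -5
drop  -5
0     -5 0
+     -5
drop  (empty)
6     6
drop  (empty)
-7    -7
dup   -7 -7
4     -7 -7 4
2     -7 -7 4 2
over  -7 -7 4 2 4
-     -7 -7 4 -2
swap  -7 -7 -2 4
drop  -7 -7 -2
dup   -7 -7 -2 -2
*     -7 -7 4
/     -7 -1
swap  -1 -7
swap  -7 -1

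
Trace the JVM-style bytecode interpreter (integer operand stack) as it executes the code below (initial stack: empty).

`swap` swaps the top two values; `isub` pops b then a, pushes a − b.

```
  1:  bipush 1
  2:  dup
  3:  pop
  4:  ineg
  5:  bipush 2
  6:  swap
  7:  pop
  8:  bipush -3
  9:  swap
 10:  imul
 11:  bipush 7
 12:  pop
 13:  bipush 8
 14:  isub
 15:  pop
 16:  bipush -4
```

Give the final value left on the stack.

bipush 1  -> [1]
dup       -> [1, 1]
pop       -> [1]
ineg      -> [-1]
bipush 2  -> [-1, 2]
swap      -> [2, -1]
pop       -> [2]
bipush -3 -> [2, -3]
swap      -> [-3, 2]
imul      -> [-6]
bipush 7  -> [-6, 7]
pop       -> [-6]
bipush 8  -> [-6, 8]
isub      -> [-14]
pop       -> []
bipush -4 -> [-4]

-4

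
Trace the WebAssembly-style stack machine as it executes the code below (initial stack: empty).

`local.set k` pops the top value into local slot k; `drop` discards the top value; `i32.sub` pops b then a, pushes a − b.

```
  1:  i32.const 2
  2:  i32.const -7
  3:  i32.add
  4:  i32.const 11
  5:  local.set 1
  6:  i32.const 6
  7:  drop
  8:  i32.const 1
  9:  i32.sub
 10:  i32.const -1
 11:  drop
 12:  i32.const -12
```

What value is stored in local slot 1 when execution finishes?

11

i32.const 2    [2]
i32.const -7   [2, -7]
i32.add        [-5]
i32.const 11   [-5, 11]
local.set 1    [-5]
i32.const 6    [-5, 6]
drop           [-5]
i32.const 1    [-5, 1]
i32.sub        [-6]
i32.const -1   [-6, -1]
drop           [-6]
i32.const -12  [-6, -12]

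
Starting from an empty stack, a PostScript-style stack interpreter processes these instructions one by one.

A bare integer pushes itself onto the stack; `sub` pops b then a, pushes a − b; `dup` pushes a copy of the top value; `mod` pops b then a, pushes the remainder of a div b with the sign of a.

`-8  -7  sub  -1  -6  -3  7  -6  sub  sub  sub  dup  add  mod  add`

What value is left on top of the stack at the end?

-2

-8   [-8]
-7   [-8, -7]
sub  [-1]
-1   [-1, -1]
-6   [-1, -1, -6]
-3   [-1, -1, -6, -3]
7    [-1, -1, -6, -3, 7]
-6   [-1, -1, -6, -3, 7, -6]
sub  [-1, -1, -6, -3, 13]
sub  [-1, -1, -6, -16]
sub  [-1, -1, 10]
dup  [-1, -1, 10, 10]
add  [-1, -1, 20]
mod  [-1, -1]
add  [-2]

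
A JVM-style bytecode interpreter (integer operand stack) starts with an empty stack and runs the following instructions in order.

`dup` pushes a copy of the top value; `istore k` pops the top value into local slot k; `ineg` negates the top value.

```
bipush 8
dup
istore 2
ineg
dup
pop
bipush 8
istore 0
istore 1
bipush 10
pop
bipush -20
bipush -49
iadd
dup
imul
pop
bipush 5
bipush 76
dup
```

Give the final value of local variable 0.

8

bipush 8   : [8]
dup        : [8, 8]
istore 2   : [8]
ineg       : [-8]
dup        : [-8, -8]
pop        : [-8]
bipush 8   : [-8, 8]
istore 0   : [-8]
istore 1   : []
bipush 10  : [10]
pop        : []
bipush -20 : [-20]
bipush -49 : [-20, -49]
iadd       : [-69]
dup        : [-69, -69]
imul       : [4761]
pop        : []
bipush 5   : [5]
bipush 76  : [5, 76]
dup        : [5, 76, 76]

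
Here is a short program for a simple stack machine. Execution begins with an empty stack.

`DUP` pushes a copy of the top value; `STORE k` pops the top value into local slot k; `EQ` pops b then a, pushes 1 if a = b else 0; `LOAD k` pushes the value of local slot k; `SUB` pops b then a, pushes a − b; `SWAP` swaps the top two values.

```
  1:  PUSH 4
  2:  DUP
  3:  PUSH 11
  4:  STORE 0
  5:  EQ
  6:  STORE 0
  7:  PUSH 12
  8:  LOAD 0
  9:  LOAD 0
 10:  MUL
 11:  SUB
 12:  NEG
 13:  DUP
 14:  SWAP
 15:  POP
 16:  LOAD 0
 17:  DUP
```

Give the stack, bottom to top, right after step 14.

PUSH 4   4
DUP      4 4
PUSH 11  4 4 11
STORE 0  4 4
EQ       1
STORE 0  (empty)
PUSH 12  12
LOAD 0   12 1
LOAD 0   12 1 1
MUL      12 1
SUB      11
NEG      -11
DUP      -11 -11
SWAP     -11 -11

[-11, -11]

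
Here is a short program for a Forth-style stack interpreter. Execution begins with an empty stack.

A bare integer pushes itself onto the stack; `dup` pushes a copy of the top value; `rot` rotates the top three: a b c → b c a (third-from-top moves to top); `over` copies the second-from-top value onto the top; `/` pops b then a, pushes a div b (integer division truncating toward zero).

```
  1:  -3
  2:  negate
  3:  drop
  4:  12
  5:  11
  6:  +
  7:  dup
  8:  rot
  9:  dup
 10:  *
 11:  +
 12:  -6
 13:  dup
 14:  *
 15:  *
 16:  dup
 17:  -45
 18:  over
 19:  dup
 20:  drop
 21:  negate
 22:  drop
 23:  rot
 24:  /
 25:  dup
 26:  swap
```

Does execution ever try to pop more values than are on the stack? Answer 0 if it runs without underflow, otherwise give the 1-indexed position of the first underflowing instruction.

-3     → [-3]
negate → [3]
drop   → []
12     → [12]
11     → [12, 11]
+      → [23]
dup    → [23, 23]
rot  — needs 3 operands, stack has 2 → underflow

8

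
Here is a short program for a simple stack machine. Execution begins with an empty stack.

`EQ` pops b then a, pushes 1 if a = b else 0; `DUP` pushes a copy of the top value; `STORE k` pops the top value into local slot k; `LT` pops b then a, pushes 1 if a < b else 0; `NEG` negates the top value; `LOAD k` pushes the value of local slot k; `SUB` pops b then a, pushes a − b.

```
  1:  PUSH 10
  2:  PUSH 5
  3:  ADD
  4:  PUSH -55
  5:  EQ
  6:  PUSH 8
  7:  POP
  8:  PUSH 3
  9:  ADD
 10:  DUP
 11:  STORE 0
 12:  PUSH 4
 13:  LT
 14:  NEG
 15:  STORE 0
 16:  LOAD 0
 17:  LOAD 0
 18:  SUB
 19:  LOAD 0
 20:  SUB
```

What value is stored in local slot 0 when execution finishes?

PUSH 10  -> 10
PUSH 5   -> 10 5
ADD      -> 15
PUSH -55 -> 15 -55
EQ       -> 0
PUSH 8   -> 0 8
POP      -> 0
PUSH 3   -> 0 3
ADD      -> 3
DUP      -> 3 3
STORE 0  -> 3
PUSH 4   -> 3 4
LT       -> 1
NEG      -> -1
STORE 0  -> (empty)
LOAD 0   -> -1
LOAD 0   -> -1 -1
SUB      -> 0
LOAD 0   -> 0 -1
SUB      -> 1

-1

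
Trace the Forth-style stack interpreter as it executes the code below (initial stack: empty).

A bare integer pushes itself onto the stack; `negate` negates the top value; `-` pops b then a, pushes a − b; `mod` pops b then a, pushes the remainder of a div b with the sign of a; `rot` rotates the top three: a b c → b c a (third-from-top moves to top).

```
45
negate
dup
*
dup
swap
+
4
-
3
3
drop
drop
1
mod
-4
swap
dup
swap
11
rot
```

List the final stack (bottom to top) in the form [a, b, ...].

[-4, 0, 11, 0]

45     → 45
negate → -45
dup    → -45 -45
*      → 2025
dup    → 2025 2025
swap   → 2025 2025
+      → 4050
4      → 4050 4
-      → 4046
3      → 4046 3
3      → 4046 3 3
drop   → 4046 3
drop   → 4046
1      → 4046 1
mod    → 0
-4     → 0 -4
swap   → -4 0
dup    → -4 0 0
swap   → -4 0 0
11     → -4 0 0 11
rot    → -4 0 11 0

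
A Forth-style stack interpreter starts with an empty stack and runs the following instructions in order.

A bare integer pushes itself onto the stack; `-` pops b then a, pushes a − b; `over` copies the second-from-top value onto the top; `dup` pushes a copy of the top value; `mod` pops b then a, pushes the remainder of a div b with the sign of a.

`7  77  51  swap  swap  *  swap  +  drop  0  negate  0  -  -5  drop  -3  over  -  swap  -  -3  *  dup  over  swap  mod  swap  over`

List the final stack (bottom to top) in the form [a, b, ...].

[0, 9, 0]

7      → 7
77     → 7 77
51     → 7 77 51
swap   → 7 51 77
swap   → 7 77 51
*      → 7 3927
swap   → 3927 7
+      → 3934
drop   → (empty)
0      → 0
negate → 0
0      → 0 0
-      → 0
-5     → 0 -5
drop   → 0
-3     → 0 -3
over   → 0 -3 0
-      → 0 -3
swap   → -3 0
-      → -3
-3     → -3 -3
*      → 9
dup    → 9 9
over   → 9 9 9
swap   → 9 9 9
mod    → 9 0
swap   → 0 9
over   → 0 9 0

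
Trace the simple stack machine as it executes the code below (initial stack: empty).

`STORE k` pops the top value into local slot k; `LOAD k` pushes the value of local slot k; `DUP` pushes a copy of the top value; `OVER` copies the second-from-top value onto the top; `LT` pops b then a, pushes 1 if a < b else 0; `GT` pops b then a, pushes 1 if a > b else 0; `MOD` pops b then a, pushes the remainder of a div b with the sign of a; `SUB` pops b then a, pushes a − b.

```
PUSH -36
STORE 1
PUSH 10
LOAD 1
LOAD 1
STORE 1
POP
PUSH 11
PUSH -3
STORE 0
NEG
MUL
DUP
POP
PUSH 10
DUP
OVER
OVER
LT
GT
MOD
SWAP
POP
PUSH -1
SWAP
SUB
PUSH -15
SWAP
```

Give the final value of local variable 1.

-36

PUSH -36  [-36]
STORE 1   []
PUSH 10   [10]
LOAD 1    [10, -36]
LOAD 1    [10, -36, -36]
STORE 1   [10, -36]
POP       [10]
PUSH 11   [10, 11]
PUSH -3   [10, 11, -3]
STORE 0   [10, 11]
NEG       [10, -11]
MUL       [-110]
DUP       [-110, -110]
POP       [-110]
PUSH 10   [-110, 10]
DUP       [-110, 10, 10]
OVER      [-110, 10, 10, 10]
OVER      [-110, 10, 10, 10, 10]
LT        [-110, 10, 10, 0]
GT        [-110, 10, 1]
MOD       [-110, 0]
SWAP      [0, -110]
POP       [0]
PUSH -1   [0, -1]
SWAP      [-1, 0]
SUB       [-1]
PUSH -15  [-1, -15]
SWAP      [-15, -1]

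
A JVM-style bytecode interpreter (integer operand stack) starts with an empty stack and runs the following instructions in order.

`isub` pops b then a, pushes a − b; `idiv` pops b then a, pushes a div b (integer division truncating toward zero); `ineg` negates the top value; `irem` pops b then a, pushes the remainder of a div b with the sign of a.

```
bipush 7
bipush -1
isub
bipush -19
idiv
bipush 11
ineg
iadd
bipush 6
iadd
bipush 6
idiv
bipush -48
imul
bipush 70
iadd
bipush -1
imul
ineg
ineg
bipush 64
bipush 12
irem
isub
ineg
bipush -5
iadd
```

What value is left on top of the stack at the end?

69

bipush 7   : 7
bipush -1  : 7 -1
isub       : 8
bipush -19 : 8 -19
idiv       : 0
bipush 11  : 0 11
ineg       : 0 -11
iadd       : -11
bipush 6   : -11 6
iadd       : -5
bipush 6   : -5 6
idiv       : 0
bipush -48 : 0 -48
imul       : 0
bipush 70  : 0 70
iadd       : 70
bipush -1  : 70 -1
imul       : -70
ineg       : 70
ineg       : -70
bipush 64  : -70 64
bipush 12  : -70 64 12
irem       : -70 4
isub       : -74
ineg       : 74
bipush -5  : 74 -5
iadd       : 69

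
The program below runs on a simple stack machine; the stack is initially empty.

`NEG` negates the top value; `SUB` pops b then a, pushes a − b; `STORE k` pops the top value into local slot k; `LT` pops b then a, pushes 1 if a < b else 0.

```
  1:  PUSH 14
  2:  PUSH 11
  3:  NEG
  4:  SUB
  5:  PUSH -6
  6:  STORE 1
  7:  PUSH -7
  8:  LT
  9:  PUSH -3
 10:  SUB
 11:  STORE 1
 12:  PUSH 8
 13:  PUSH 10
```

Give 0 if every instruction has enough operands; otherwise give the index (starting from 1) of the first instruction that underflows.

PUSH 14  [14]
PUSH 11  [14, 11]
NEG      [14, -11]
SUB      [25]
PUSH -6  [25, -6]
STORE 1  [25]
PUSH -7  [25, -7]
LT       [0]
PUSH -3  [0, -3]
SUB      [3]
STORE 1  []
PUSH 8   [8]
PUSH 10  [8, 10]

0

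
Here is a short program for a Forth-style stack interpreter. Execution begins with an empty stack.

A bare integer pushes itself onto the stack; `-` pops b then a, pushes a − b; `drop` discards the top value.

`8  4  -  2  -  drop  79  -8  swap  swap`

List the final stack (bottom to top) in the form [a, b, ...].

8    -> 8
4    -> 8 4
-    -> 4
2    -> 4 2
-    -> 2
drop -> (empty)
79   -> 79
-8   -> 79 -8
swap -> -8 79
swap -> 79 -8

[79, -8]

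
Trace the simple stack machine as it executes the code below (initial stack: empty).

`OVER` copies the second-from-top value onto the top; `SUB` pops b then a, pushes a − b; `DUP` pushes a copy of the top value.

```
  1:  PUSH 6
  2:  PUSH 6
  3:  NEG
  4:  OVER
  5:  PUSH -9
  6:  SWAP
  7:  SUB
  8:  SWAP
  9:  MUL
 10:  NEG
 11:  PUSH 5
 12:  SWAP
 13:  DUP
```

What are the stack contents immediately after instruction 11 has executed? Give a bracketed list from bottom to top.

PUSH 6   [6]
PUSH 6   [6, 6]
NEG      [6, -6]
OVER     [6, -6, 6]
PUSH -9  [6, -6, 6, -9]
SWAP     [6, -6, -9, 6]
SUB      [6, -6, -15]
SWAP     [6, -15, -6]
MUL      [6, 90]
NEG      [6, -90]
PUSH 5   [6, -90, 5]

[6, -90, 5]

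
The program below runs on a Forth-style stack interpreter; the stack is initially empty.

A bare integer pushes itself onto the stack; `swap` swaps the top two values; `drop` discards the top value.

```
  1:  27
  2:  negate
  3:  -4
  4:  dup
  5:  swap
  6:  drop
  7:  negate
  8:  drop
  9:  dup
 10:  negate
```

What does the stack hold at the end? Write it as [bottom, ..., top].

27     -> 27
negate -> -27
-4     -> -27 -4
dup    -> -27 -4 -4
swap   -> -27 -4 -4
drop   -> -27 -4
negate -> -27 4
drop   -> -27
dup    -> -27 -27
negate -> -27 27

[-27, 27]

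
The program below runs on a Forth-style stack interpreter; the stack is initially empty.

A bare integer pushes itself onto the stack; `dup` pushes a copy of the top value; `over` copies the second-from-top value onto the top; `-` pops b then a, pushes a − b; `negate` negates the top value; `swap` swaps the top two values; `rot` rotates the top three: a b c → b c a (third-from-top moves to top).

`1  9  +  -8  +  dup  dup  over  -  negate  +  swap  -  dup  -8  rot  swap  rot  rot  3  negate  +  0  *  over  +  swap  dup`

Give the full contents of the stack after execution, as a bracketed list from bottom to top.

1      : [1]
9      : [1, 9]
+      : [10]
-8     : [10, -8]
+      : [2]
dup    : [2, 2]
dup    : [2, 2, 2]
over   : [2, 2, 2, 2]
-      : [2, 2, 0]
negate : [2, 2, 0]
+      : [2, 2]
swap   : [2, 2]
-      : [0]
dup    : [0, 0]
-8     : [0, 0, -8]
rot    : [0, -8, 0]
swap   : [0, 0, -8]
rot    : [0, -8, 0]
rot    : [-8, 0, 0]
3      : [-8, 0, 0, 3]
negate : [-8, 0, 0, -3]
+      : [-8, 0, -3]
0      : [-8, 0, -3, 0]
*      : [-8, 0, 0]
over   : [-8, 0, 0, 0]
+      : [-8, 0, 0]
swap   : [-8, 0, 0]
dup    : [-8, 0, 0, 0]

[-8, 0, 0, 0]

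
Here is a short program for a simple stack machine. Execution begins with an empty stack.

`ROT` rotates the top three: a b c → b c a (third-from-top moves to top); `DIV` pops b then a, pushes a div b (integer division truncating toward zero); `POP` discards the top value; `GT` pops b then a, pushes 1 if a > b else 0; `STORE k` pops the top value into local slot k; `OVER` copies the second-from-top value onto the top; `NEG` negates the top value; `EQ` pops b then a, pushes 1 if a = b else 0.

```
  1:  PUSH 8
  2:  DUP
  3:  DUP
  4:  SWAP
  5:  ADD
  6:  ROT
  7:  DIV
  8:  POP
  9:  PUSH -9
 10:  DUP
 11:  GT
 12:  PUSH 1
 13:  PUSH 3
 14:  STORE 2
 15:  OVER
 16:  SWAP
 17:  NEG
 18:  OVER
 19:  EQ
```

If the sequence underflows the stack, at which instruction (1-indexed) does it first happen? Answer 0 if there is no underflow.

6

PUSH 8 → 8
DUP    → 8 8
DUP    → 8 8 8
SWAP   → 8 8 8
ADD    → 8 16
ROT  — needs 3 operands, stack has 2 → underflow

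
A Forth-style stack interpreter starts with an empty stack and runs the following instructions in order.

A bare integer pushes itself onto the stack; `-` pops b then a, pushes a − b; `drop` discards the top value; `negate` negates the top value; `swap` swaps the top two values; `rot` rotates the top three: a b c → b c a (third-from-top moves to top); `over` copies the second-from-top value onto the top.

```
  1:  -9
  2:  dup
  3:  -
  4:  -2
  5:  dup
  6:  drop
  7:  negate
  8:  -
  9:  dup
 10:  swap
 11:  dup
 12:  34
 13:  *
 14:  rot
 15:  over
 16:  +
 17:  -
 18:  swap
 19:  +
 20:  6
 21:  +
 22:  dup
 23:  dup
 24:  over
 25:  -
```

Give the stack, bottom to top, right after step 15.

-9     -> [-9]
dup    -> [-9, -9]
-      -> [0]
-2     -> [0, -2]
dup    -> [0, -2, -2]
drop   -> [0, -2]
negate -> [0, 2]
-      -> [-2]
dup    -> [-2, -2]
swap   -> [-2, -2]
dup    -> [-2, -2, -2]
34     -> [-2, -2, -2, 34]
*      -> [-2, -2, -68]
rot    -> [-2, -68, -2]
over   -> [-2, -68, -2, -68]

[-2, -68, -2, -68]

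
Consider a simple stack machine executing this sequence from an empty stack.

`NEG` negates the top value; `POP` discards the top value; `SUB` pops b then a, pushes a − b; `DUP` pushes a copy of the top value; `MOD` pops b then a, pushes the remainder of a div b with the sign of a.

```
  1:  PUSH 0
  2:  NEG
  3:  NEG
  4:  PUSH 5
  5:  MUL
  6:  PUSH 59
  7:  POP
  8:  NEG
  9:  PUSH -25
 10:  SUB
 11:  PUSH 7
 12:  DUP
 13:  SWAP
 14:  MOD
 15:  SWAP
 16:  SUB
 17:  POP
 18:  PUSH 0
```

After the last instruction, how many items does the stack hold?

1

PUSH 0   : 0
NEG      : 0
NEG      : 0
PUSH 5   : 0 5
MUL      : 0
PUSH 59  : 0 59
POP      : 0
NEG      : 0
PUSH -25 : 0 -25
SUB      : 25
PUSH 7   : 25 7
DUP      : 25 7 7
SWAP     : 25 7 7
MOD      : 25 0
SWAP     : 0 25
SUB      : -25
POP      : (empty)
PUSH 0   : 0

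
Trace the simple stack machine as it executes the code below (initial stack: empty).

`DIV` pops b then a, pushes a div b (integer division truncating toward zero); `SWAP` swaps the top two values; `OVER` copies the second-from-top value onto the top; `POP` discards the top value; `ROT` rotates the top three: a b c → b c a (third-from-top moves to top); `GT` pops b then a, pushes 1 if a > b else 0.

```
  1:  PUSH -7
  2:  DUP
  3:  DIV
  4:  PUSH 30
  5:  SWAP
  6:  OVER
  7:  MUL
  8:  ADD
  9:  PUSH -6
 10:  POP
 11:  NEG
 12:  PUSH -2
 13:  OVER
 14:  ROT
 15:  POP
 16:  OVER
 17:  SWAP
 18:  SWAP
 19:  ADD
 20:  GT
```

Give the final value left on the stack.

1

PUSH -7 : -7
DUP     : -7 -7
DIV     : 1
PUSH 30 : 1 30
SWAP    : 30 1
OVER    : 30 1 30
MUL     : 30 30
ADD     : 60
PUSH -6 : 60 -6
POP     : 60
NEG     : -60
PUSH -2 : -60 -2
OVER    : -60 -2 -60
ROT     : -2 -60 -60
POP     : -2 -60
OVER    : -2 -60 -2
SWAP    : -2 -2 -60
SWAP    : -2 -60 -2
ADD     : -2 -62
GT      : 1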